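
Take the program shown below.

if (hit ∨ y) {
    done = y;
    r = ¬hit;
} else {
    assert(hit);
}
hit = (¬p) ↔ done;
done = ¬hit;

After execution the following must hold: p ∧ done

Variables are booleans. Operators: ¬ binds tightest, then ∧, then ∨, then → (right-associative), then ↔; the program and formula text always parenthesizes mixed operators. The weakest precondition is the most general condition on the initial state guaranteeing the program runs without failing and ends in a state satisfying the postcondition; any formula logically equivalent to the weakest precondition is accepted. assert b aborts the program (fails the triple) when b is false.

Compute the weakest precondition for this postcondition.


Working backward. After the program, p ∧ done must hold.
Before done := ¬hit: p ∧ (¬hit)
Before hit := (¬p) ↔ done: p ∧ (¬((¬p) ↔ done))
Then branch requires p ∧ (¬((¬p) ↔ y)); else branch requires hit ∧ p ∧ (¬((¬p) ↔ done)).
Before the if: ((hit ∨ y) → (p ∧ (¬((¬p) ↔ y)))) ∧ ((¬(hit ∨ y)) → (hit ∧ p ∧ (¬((¬p) ↔ done))))
Answer: WP = ((hit ∨ y) → (p ∧ (¬((¬p) ↔ y)))) ∧ ((¬(hit ∨ y)) → (hit ∧ p ∧ (¬((¬p) ↔ done))))


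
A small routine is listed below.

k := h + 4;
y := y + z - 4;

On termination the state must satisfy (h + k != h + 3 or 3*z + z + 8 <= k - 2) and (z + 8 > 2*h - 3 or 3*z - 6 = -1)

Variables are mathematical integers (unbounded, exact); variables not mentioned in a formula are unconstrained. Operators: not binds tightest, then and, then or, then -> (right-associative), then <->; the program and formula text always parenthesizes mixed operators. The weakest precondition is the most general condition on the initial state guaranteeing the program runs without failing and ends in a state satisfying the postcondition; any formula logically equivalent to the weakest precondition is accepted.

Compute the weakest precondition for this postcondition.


Working backward. After the program, the postcondition (h + k != h + 3 or 3*z + z + 8 <= k - 2) and (z + 8 > 2*h - 3 or 3*z - 6 = -1) must hold; in canonical form it is (k != 3 or 4*z <= k - 10) and (z > 2*h - 11 or 3*z = 5).
Before y := y + z - 4: (k != 3 or 4*z <= k - 10) and (z > 2*h - 11 or 3*z = 5)
Before k := h + 4: (h != -1 or 4*z <= h - 6) and (z > 2*h - 11 or 3*z = 5)
Answer: WP = (h != -1 or 4*z <= h - 6) and (z > 2*h - 11 or 3*z = 5)


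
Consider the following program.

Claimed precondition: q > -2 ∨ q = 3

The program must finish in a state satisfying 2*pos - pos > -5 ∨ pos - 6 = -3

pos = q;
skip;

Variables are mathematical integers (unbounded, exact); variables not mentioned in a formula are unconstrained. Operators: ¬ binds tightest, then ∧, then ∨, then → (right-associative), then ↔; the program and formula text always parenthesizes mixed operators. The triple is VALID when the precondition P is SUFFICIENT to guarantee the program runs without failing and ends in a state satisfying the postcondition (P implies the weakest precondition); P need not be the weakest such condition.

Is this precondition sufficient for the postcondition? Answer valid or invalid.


Working backward. After the program, the postcondition 2*pos - pos > -5 ∨ pos - 6 = -3 must hold; in canonical form it is pos > -5 ∨ pos = 3.
Before skip: pos > -5 ∨ pos = 3
Before pos := q: q > -5 ∨ q = 3
The weakest precondition is q > -5 ∨ q = 3.
Check whether q > -2 ∨ q = 3 implies it.
Every state satisfying the precondition satisfies the weakest precondition: the implication holds.
Answer: valid


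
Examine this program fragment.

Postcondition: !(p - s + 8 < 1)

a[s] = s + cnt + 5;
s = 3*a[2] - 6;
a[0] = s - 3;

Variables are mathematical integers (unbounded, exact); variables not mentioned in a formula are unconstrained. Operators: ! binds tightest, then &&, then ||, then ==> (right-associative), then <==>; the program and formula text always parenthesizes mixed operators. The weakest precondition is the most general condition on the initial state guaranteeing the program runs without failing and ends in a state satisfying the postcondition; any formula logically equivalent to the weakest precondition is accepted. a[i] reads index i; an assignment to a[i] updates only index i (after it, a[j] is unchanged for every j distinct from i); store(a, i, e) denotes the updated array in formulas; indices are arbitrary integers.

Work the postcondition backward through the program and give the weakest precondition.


Working backward. After the program, the postcondition !(p - s + 8 < 1) must hold; in canonical form it is !(p < s - 7).
Before a[0] := s - 3: !(p < s - 7)
Before s := 3*a[2] - 6: !(p < 3*a[2] - 13)
Before a[s] := s + cnt + 5: !(p < 3*store(a, s, cnt + s + 5)[2] - 13)
Answer: WP = !(p < 3*store(a, s, cnt + s + 5)[2] - 13)


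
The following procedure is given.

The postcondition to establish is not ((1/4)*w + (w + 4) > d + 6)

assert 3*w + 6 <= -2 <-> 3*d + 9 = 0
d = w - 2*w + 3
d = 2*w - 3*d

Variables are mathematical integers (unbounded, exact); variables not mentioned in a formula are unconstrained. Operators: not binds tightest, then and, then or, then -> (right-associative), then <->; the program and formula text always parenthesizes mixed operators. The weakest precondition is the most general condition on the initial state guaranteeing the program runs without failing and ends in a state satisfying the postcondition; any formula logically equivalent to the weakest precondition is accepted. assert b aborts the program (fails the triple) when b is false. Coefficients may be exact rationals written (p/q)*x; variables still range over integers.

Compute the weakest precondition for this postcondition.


Working backward. After the program, the postcondition not ((1/4)*w + (w + 4) > d + 6) must hold; in canonical form it is not ((5/4)*w > d + 2).
Before d := 2*w - 3*d: not (3*d > (3/4)*w + 2)
Before d := w - 2*w + 3: not ((15/4)*w < 7)
Before assert 3*w + 6 <= -2 <-> 3*d + 9 = 0: (3*w <= -8 <-> 3*d = -9) and (not ((15/4)*w < 7))
Answer: WP = (3*w <= -8 <-> 3*d = -9) and (not ((15/4)*w < 7))


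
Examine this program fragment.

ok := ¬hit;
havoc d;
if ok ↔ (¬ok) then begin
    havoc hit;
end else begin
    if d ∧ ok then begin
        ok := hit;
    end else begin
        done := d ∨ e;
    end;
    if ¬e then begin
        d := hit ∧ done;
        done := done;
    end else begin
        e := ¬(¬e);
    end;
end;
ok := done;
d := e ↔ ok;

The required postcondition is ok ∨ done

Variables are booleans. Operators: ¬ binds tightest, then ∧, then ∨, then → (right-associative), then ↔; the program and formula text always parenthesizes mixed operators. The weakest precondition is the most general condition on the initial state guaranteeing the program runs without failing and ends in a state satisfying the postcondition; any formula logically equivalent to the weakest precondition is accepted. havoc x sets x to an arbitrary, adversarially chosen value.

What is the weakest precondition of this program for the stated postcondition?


Working backward. After the program, ok ∨ done must hold.
Before d := e ↔ ok: ok ∨ done
Before ok := done: done
Then branch requires done; else branch requires ((d ∧ ok) → (((¬e) → done) ∧ (e → done))) ∧ ((¬(d ∧ ok)) → (((¬e) → (d ∨ e)) ∧ (e → (d ∨ e)))).
Before the if: ((ok ↔ (¬ok)) → done) ∧ ((¬(ok ↔ (¬ok))) → (((d ∧ ok) → (((¬e) → done) ∧ (e → done))) ∧ ((¬(d ∧ ok)) → (((¬e) → (d ∨ e)) ∧ (e → (d ∨ e))))))
Before havoc d: ((ok ↔ (¬ok)) → done) ∧ ((¬(ok ↔ (¬ok))) → (ok → (((¬e) → done) ∧ (e → done)))) ∧ ((¬(ok ↔ (¬ok))) → ((¬e) → e))
Before ok := ¬hit: (((¬hit) ↔ hit) → done) ∧ ((¬((¬hit) ↔ hit)) → ((¬hit) → (((¬e) → done) ∧ (e → done)))) ∧ ((¬((¬hit) ↔ hit)) → ((¬e) → e))
Answer: WP = (((¬hit) ↔ hit) → done) ∧ ((¬((¬hit) ↔ hit)) → ((¬hit) → (((¬e) → done) ∧ (e → done)))) ∧ ((¬((¬hit) ↔ hit)) → ((¬e) → e))


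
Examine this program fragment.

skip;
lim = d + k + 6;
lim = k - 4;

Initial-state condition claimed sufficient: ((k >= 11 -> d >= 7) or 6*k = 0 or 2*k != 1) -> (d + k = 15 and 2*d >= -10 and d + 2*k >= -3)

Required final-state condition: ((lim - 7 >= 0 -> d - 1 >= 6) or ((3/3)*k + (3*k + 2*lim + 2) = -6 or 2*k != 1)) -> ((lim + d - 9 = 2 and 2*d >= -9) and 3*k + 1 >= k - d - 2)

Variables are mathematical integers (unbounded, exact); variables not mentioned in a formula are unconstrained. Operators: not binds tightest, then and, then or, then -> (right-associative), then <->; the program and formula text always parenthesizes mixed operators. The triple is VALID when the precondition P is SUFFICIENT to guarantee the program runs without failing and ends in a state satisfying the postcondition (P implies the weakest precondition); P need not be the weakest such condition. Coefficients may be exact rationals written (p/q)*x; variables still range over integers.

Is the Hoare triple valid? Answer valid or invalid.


Working backward. After the program, the postcondition ((lim - 7 >= 0 -> d - 1 >= 6) or ((3/3)*k + (3*k + 2*lim + 2) = -6 or 2*k != 1)) -> ((lim + d - 9 = 2 and 2*d >= -9) and 3*k + 1 >= k - d - 2) must hold; in canonical form it is ((lim >= 7 -> d >= 7) or 4*k + 2*lim = -8 or 2*k != 1) -> (d + lim = 11 and 2*d >= -9 and d + 2*k >= -3).
Before lim := k - 4: ((k >= 11 -> d >= 7) or 6*k = 0 or 2*k != 1) -> (d + k = 15 and 2*d >= -9 and d + 2*k >= -3)
Before lim := d + k + 6: ((k >= 11 -> d >= 7) or 6*k = 0 or 2*k != 1) -> (d + k = 15 and 2*d >= -9 and d + 2*k >= -3)
Before skip: ((k >= 11 -> d >= 7) or 6*k = 0 or 2*k != 1) -> (d + k = 15 and 2*d >= -9 and d + 2*k >= -3)
The weakest precondition is ((k >= 11 -> d >= 7) or 6*k = 0 or 2*k != 1) -> (d + k = 15 and 2*d >= -9 and d + 2*k >= -3).
Check whether ((k >= 11 -> d >= 7) or 6*k = 0 or 2*k != 1) -> (d + k = 15 and 2*d >= -10 and d + 2*k >= -3) implies it.
Countermodel: at the initial state d = -5, k = 20, the precondition holds but the weakest precondition fails.
Answer: invalid


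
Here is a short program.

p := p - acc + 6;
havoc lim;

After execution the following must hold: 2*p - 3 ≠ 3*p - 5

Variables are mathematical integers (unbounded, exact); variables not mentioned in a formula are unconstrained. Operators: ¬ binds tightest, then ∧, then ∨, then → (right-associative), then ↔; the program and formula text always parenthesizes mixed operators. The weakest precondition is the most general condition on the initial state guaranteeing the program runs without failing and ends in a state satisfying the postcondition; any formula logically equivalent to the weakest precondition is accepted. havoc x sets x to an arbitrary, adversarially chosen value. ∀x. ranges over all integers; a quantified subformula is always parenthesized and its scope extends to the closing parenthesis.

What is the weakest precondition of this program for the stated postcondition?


Working backward. After the program, the postcondition 2*p - 3 ≠ 3*p - 5 must hold; in canonical form it is p ≠ 2.
Before havoc lim: p ≠ 2
Before p := p - acc + 6: p ≠ acc - 4
Answer: WP = p ≠ acc - 4


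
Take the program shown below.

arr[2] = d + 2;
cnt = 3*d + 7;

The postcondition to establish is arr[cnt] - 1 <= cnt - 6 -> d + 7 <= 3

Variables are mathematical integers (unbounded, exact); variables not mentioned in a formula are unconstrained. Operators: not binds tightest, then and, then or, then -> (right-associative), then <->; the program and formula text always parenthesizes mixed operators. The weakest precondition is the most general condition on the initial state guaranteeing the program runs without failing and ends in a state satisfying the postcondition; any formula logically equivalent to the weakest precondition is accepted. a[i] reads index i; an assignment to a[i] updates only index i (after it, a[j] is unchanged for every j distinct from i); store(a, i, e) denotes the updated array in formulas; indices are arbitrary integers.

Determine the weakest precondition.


Working backward. After the program, the postcondition arr[cnt] - 1 <= cnt - 6 -> d + 7 <= 3 must hold; in canonical form it is arr[cnt] <= cnt - 5 -> d <= -4.
Before cnt := 3*d + 7: arr[3*d + 7] <= 3*d + 2 -> d <= -4
Before arr[2] := d + 2: store(arr, 2, d + 2)[3*d + 7] <= 3*d + 2 -> d <= -4
Answer: WP = store(arr, 2, d + 2)[3*d + 7] <= 3*d + 2 -> d <= -4


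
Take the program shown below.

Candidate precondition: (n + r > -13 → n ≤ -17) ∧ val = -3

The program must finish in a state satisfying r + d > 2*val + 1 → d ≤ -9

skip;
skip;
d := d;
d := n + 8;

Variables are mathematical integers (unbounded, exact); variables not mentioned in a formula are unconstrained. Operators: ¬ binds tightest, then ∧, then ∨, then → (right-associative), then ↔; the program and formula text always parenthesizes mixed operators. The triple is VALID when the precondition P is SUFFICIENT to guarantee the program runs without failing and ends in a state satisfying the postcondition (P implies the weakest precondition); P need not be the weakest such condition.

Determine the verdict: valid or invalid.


Working backward. After the program, the postcondition r + d > 2*val + 1 → d ≤ -9 must hold; in canonical form it is d + r > 2*val + 1 → d ≤ -9.
Before d := n + 8: n + r > 2*val - 7 → n ≤ -17
Before d := d: n + r > 2*val - 7 → n ≤ -17
Before skip: n + r > 2*val - 7 → n ≤ -17
Before skip: n + r > 2*val - 7 → n ≤ -17
The weakest precondition is n + r > 2*val - 7 → n ≤ -17.
Check whether (n + r > -13 → n ≤ -17) ∧ val = -3 implies it.
Every state satisfying the precondition satisfies the weakest precondition: the implication holds.
Answer: valid


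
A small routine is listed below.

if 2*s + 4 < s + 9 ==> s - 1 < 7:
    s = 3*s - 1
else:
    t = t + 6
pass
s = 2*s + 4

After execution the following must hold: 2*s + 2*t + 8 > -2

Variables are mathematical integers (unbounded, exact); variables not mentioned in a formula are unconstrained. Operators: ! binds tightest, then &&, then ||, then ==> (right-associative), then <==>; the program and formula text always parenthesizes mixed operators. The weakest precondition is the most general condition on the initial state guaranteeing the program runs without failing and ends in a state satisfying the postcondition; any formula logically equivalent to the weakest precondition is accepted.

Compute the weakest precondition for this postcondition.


Working backward. After the program, the postcondition 2*s + 2*t + 8 > -2 must hold; in canonical form it is 2*s + 2*t > -10.
Before s := 2*s + 4: 4*s + 2*t > -18
Before skip: 4*s + 2*t > -18
Then branch requires 12*s + 2*t > -14; else branch requires 4*s + 2*t > -30.
Before the if: ((s < 5 ==> s < 8) ==> 12*s + 2*t > -14) && ((!(s < 5 ==> s < 8)) ==> 4*s + 2*t > -30)
Answer: WP = ((s < 5 ==> s < 8) ==> 12*s + 2*t > -14) && ((!(s < 5 ==> s < 8)) ==> 4*s + 2*t > -30)


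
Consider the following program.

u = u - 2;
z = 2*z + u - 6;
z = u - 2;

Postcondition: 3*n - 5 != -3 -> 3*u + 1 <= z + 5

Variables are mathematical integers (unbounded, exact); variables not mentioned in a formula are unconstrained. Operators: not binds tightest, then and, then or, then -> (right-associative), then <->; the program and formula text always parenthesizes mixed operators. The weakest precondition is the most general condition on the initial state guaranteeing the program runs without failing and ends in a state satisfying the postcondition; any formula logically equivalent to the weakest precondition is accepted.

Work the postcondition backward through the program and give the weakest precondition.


Working backward. After the program, the postcondition 3*n - 5 != -3 -> 3*u + 1 <= z + 5 must hold; in canonical form it is 3*n != 2 -> 3*u <= z + 4.
Before z := u - 2: 3*n != 2 -> 2*u <= 2
Before z := 2*z + u - 6: 3*n != 2 -> 2*u <= 2
Before u := u - 2: 3*n != 2 -> 2*u <= 6
Answer: WP = 3*n != 2 -> 2*u <= 6


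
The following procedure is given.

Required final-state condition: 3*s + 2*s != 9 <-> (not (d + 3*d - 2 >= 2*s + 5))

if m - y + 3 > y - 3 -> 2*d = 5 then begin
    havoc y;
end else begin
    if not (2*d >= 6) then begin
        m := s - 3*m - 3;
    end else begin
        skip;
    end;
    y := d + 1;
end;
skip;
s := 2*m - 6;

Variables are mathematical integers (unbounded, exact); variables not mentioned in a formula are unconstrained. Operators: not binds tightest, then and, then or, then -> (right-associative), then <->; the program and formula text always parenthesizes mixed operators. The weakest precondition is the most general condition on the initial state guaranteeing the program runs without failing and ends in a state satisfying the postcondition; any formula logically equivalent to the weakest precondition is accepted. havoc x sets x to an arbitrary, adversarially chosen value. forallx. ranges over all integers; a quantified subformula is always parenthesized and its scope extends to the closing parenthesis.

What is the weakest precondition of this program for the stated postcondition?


Working backward. After the program, the postcondition 3*s + 2*s != 9 <-> (not (d + 3*d - 2 >= 2*s + 5)) must hold; in canonical form it is 5*s != 9 <-> (not (4*d >= 2*s + 7)).
Before s := 2*m - 6: 10*m != 39 <-> (not (4*d >= 4*m - 5))
Before skip: 10*m != 39 <-> (not (4*d >= 4*m - 5))
Then branch requires 10*m != 39 <-> (not (4*d >= 4*m - 5)); else branch requires ((not (2*d >= 6)) -> (10*s != 30*m + 69 <-> (not (4*d + 12*m >= 4*s - 17)))) and (2*d >= 6 -> (10*m != 39 <-> (not (4*d >= 4*m - 5)))).
Before the if: ((m > 2*y - 6 -> 2*d = 5) -> (10*m != 39 <-> (not (4*d >= 4*m - 5)))) and ((not (m > 2*y - 6 -> 2*d = 5)) -> (((not (2*d >= 6)) -> (10*s != 30*m + 69 <-> (not (4*d + 12*m >= 4*s - 17)))) and (2*d >= 6 -> (10*m != 39 <-> (not (4*d >= 4*m - 5))))))
Answer: WP = ((m > 2*y - 6 -> 2*d = 5) -> (10*m != 39 <-> (not (4*d >= 4*m - 5)))) and ((not (m > 2*y - 6 -> 2*d = 5)) -> (((not (2*d >= 6)) -> (10*s != 30*m + 69 <-> (not (4*d + 12*m >= 4*s - 17)))) and (2*d >= 6 -> (10*m != 39 <-> (not (4*d >= 4*m - 5))))))


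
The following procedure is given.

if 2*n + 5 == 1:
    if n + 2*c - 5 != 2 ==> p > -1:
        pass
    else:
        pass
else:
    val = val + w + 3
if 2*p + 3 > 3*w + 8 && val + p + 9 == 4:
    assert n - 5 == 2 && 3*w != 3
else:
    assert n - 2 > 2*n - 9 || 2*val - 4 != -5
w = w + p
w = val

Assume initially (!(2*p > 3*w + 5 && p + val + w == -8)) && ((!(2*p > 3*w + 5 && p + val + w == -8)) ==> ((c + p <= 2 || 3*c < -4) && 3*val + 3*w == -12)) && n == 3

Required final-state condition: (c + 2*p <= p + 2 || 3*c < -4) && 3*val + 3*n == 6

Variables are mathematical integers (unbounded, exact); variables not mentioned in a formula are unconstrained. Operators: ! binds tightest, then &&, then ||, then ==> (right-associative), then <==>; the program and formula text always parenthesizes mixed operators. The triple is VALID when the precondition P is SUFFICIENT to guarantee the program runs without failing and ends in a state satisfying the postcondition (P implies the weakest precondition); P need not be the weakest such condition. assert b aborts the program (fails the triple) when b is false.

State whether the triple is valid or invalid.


Working backward. After the program, the postcondition (c + 2*p <= p + 2 || 3*c < -4) && 3*val + 3*n == 6 must hold; in canonical form it is (c + p <= 2 || 3*c < -4) && 3*n + 3*val == 6.
Before w := val: (c + p <= 2 || 3*c < -4) && 3*n + 3*val == 6
Before w := w + p: (c + p <= 2 || 3*c < -4) && 3*n + 3*val == 6
Then branch requires n == 7 && 3*w != 3 && (c + p <= 2 || 3*c < -4) && 3*n + 3*val == 6; else branch requires (n < 7 || 2*val != -1) && (c + p <= 2 || 3*c < -4) && 3*n + 3*val == 6.
Before the if: ((2*p > 3*w + 5 && p + val == -5) ==> (n == 7 && 3*w != 3 && (c + p <= 2 || 3*c < -4) && 3*n + 3*val == 6)) && ((!(2*p > 3*w + 5 && p + val == -5)) ==> ((n < 7 || 2*val != -1) && (c + p <= 2 || 3*c < -4) && 3*n + 3*val == 6))
Then branch requires ((2*c + n != 7 ==> p > -1) ==> (((2*p > 3*w + 5 && p + val == -5) ==> (n == 7 && 3*w != 3 && (c + p <= 2 || 3*c < -4) && 3*n + 3*val == 6)) && ((!(2*p > 3*w + 5 && p + val == -5)) ==> ((n < 7 || 2*val != -1) && (c + p <= 2 || 3*c < -4) && 3*n + 3*val == 6)))) && ((!(2*c + n != 7 ==> p > -1)) ==> (((2*p > 3*w + 5 && p + val == -5) ==> (n == 7 && 3*w != 3 && (c + p <= 2 || 3*c < -4) && 3*n + 3*val == 6)) && ((!(2*p > 3*w + 5 && p + val == -5)) ==> ((n < 7 || 2*val != -1) && (c + p <= 2 || 3*c < -4) && 3*n + 3*val == 6)))); else branch requires ((2*p > 3*w + 5 && p + val + w == -8) ==> (n == 7 && 3*w != 3 && (c + p <= 2 || 3*c < -4) && 3*n + 3*val + 3*w == -3)) && ((!(2*p > 3*w + 5 && p + val + w == -8)) ==> ((n < 7 || 2*val + 2*w != -7) && (c + p <= 2 || 3*c < -4) && 3*n + 3*val + 3*w == -3)).
Before the if: (2*n == -4 ==> (((2*c + n != 7 ==> p > -1) ==> (((2*p > 3*w + 5 && p + val == -5) ==> (n == 7 && 3*w != 3 && (c + p <= 2 || 3*c < -4) && 3*n + 3*val == 6)) && ((!(2*p > 3*w + 5 && p + val == -5)) ==> ((n < 7 || 2*val != -1) && (c + p <= 2 || 3*c < -4) && 3*n + 3*val == 6)))) && ((!(2*c + n != 7 ==> p > -1)) ==> (((2*p > 3*w + 5 && p + val == -5) ==> (n == 7 && 3*w != 3 && (c + p <= 2 || 3*c < -4) && 3*n + 3*val == 6)) && ((!(2*p > 3*w + 5 && p + val == -5)) ==> ((n < 7 || 2*val != -1) && (c + p <= 2 || 3*c < -4) && 3*n + 3*val == 6)))))) && ((!(2*n == -4)) ==> (((2*p > 3*w + 5 && p + val + w == -8) ==> (n == 7 && 3*w != 3 && (c + p <= 2 || 3*c < -4) && 3*n + 3*val + 3*w == -3)) && ((!(2*p > 3*w + 5 && p + val + w == -8)) ==> ((n < 7 || 2*val + 2*w != -7) && (c + p <= 2 || 3*c < -4) && 3*n + 3*val + 3*w == -3))))
The weakest precondition is (2*n == -4 ==> (((2*c + n != 7 ==> p > -1) ==> (((2*p > 3*w + 5 && p + val == -5) ==> (n == 7 && 3*w != 3 && (c + p <= 2 || 3*c < -4) && 3*n + 3*val == 6)) && ((!(2*p > 3*w + 5 && p + val == -5)) ==> ((n < 7 || 2*val != -1) && (c + p <= 2 || 3*c < -4) && 3*n + 3*val == 6)))) && ((!(2*c + n != 7 ==> p > -1)) ==> (((2*p > 3*w + 5 && p + val == -5) ==> (n == 7 && 3*w != 3 && (c + p <= 2 || 3*c < -4) && 3*n + 3*val == 6)) && ((!(2*p > 3*w + 5 && p + val == -5)) ==> ((n < 7 || 2*val != -1) && (c + p <= 2 || 3*c < -4) && 3*n + 3*val == 6)))))) && ((!(2*n == -4)) ==> (((2*p > 3*w + 5 && p + val + w == -8) ==> (n == 7 && 3*w != 3 && (c + p <= 2 || 3*c < -4) && 3*n + 3*val + 3*w == -3)) && ((!(2*p > 3*w + 5 && p + val + w == -8)) ==> ((n < 7 || 2*val + 2*w != -7) && (c + p <= 2 || 3*c < -4) && 3*n + 3*val + 3*w == -3)))).
Check whether (!(2*p > 3*w + 5 && p + val + w == -8)) && ((!(2*p > 3*w + 5 && p + val + w == -8)) ==> ((c + p <= 2 || 3*c < -4) && 3*val + 3*w == -12)) && n == 3 implies it.
Every state satisfying the precondition satisfies the weakest precondition: the implication holds.
Answer: valid


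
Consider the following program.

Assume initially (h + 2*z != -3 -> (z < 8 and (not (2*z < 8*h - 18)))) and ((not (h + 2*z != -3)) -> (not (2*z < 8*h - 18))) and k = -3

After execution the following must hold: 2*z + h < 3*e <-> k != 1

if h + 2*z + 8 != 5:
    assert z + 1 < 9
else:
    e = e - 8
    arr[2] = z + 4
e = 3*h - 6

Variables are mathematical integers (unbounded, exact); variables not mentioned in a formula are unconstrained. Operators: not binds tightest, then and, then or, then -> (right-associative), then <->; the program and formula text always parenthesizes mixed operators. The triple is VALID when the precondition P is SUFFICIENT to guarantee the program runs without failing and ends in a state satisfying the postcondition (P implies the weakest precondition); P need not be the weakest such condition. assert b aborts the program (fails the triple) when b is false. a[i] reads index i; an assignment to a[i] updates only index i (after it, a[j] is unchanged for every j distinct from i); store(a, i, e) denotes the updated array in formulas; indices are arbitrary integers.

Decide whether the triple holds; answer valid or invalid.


Working backward. After the program, the postcondition 2*z + h < 3*e <-> k != 1 must hold; in canonical form it is h + 2*z < 3*e <-> k != 1.
Before e := 3*h - 6: 2*z < 8*h - 18 <-> k != 1
Then branch requires z < 8 and (2*z < 8*h - 18 <-> k != 1); else branch requires 2*z < 8*h - 18 <-> k != 1.
Before the if: (h + 2*z != -3 -> (z < 8 and (2*z < 8*h - 18 <-> k != 1))) and ((not (h + 2*z != -3)) -> (2*z < 8*h - 18 <-> k != 1))
The weakest precondition is (h + 2*z != -3 -> (z < 8 and (2*z < 8*h - 18 <-> k != 1))) and ((not (h + 2*z != -3)) -> (2*z < 8*h - 18 <-> k != 1)).
Check whether (h + 2*z != -3 -> (z < 8 and (not (2*z < 8*h - 18)))) and ((not (h + 2*z != -3)) -> (not (2*z < 8*h - 18))) and k = -3 implies it.
Countermodel: at the initial state h = -1, k = -3, z = -1, the precondition holds but the weakest precondition fails.
Answer: invalid


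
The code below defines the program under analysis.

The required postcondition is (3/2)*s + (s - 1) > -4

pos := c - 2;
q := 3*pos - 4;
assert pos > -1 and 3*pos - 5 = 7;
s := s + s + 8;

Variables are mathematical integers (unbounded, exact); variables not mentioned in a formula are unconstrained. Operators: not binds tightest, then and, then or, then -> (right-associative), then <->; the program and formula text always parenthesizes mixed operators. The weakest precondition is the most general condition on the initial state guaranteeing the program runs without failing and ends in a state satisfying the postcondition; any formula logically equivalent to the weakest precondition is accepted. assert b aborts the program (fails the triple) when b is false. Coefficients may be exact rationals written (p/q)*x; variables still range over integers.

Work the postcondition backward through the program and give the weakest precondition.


Working backward. After the program, the postcondition (3/2)*s + (s - 1) > -4 must hold; in canonical form it is (5/2)*s > -3.
Before s := s + s + 8: 5*s > -23
Before assert pos > -1 and 3*pos - 5 = 7: pos > -1 and 3*pos = 12 and 5*s > -23
Before q := 3*pos - 4: pos > -1 and 3*pos = 12 and 5*s > -23
Before pos := c - 2: c > 1 and 3*c = 18 and 5*s > -23
Answer: WP = c > 1 and 3*c = 18 and 5*s > -23


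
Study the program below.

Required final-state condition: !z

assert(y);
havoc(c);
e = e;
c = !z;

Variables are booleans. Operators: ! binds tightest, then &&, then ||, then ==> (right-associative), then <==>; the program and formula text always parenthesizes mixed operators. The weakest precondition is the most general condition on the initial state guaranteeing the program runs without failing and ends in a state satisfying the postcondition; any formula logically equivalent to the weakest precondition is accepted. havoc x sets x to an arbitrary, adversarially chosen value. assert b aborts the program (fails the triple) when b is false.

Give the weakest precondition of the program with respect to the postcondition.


Working backward. After the program, !z must hold.
Before c := !z: !z
Before e := e: !z
Before havoc c: !z
Before assert y: y && (!z)
Answer: WP = y && (!z)


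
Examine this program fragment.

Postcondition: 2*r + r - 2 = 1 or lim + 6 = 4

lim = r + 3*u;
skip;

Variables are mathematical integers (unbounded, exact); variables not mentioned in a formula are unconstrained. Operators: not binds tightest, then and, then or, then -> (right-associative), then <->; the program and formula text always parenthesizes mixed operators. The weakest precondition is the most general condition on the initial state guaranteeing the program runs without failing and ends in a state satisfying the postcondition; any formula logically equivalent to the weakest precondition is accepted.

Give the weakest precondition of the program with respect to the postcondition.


Working backward. After the program, the postcondition 2*r + r - 2 = 1 or lim + 6 = 4 must hold; in canonical form it is 3*r = 3 or lim = -2.
Before skip: 3*r = 3 or lim = -2
Before lim := r + 3*u: 3*r = 3 or r + 3*u = -2
Answer: WP = 3*r = 3 or r + 3*u = -2


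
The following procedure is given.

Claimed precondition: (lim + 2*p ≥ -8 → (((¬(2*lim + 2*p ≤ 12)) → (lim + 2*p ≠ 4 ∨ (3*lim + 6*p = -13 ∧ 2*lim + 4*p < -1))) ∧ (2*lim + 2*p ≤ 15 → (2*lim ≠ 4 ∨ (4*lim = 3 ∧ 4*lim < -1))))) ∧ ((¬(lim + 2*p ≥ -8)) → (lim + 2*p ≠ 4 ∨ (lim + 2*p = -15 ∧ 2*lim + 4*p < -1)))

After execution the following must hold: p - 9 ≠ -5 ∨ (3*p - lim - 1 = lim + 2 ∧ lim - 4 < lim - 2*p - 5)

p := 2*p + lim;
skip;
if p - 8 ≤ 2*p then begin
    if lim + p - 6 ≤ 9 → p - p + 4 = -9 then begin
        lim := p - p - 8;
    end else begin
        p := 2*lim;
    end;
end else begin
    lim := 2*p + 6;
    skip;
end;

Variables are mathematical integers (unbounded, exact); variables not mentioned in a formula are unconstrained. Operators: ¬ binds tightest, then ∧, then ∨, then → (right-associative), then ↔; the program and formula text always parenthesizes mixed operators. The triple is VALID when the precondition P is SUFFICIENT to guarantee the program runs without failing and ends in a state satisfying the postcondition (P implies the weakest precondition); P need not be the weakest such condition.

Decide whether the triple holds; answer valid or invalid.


Working backward. After the program, the postcondition p - 9 ≠ -5 ∨ (3*p - lim - 1 = lim + 2 ∧ lim - 4 < lim - 2*p - 5) must hold; in canonical form it is p ≠ 4 ∨ (3*p = 2*lim + 3 ∧ 2*p < -1).
Then branch requires ((¬(lim + p ≤ 15)) → (p ≠ 4 ∨ (3*p = -13 ∧ 2*p < -1))) ∧ (lim + p ≤ 15 → (2*lim ≠ 4 ∨ (4*lim = 3 ∧ 4*lim < -1))); else branch requires p ≠ 4 ∨ (p = -15 ∧ 2*p < -1).
Before the if: (p ≥ -8 → (((¬(lim + p ≤ 15)) → (p ≠ 4 ∨ (3*p = -13 ∧ 2*p < -1))) ∧ (lim + p ≤ 15 → (2*lim ≠ 4 ∨ (4*lim = 3 ∧ 4*lim < -1))))) ∧ ((¬(p ≥ -8)) → (p ≠ 4 ∨ (p = -15 ∧ 2*p < -1)))
Before skip: (p ≥ -8 → (((¬(lim + p ≤ 15)) → (p ≠ 4 ∨ (3*p = -13 ∧ 2*p < -1))) ∧ (lim + p ≤ 15 → (2*lim ≠ 4 ∨ (4*lim = 3 ∧ 4*lim < -1))))) ∧ ((¬(p ≥ -8)) → (p ≠ 4 ∨ (p = -15 ∧ 2*p < -1)))
Before p := 2*p + lim: (lim + 2*p ≥ -8 → (((¬(2*lim + 2*p ≤ 15)) → (lim + 2*p ≠ 4 ∨ (3*lim + 6*p = -13 ∧ 2*lim + 4*p < -1))) ∧ (2*lim + 2*p ≤ 15 → (2*lim ≠ 4 ∨ (4*lim = 3 ∧ 4*lim < -1))))) ∧ ((¬(lim + 2*p ≥ -8)) → (lim + 2*p ≠ 4 ∨ (lim + 2*p = -15 ∧ 2*lim + 4*p < -1)))
The weakest precondition is (lim + 2*p ≥ -8 → (((¬(2*lim + 2*p ≤ 15)) → (lim + 2*p ≠ 4 ∨ (3*lim + 6*p = -13 ∧ 2*lim + 4*p < -1))) ∧ (2*lim + 2*p ≤ 15 → (2*lim ≠ 4 ∨ (4*lim = 3 ∧ 4*lim < -1))))) ∧ ((¬(lim + 2*p ≥ -8)) → (lim + 2*p ≠ 4 ∨ (lim + 2*p = -15 ∧ 2*lim + 4*p < -1))).
Check whether (lim + 2*p ≥ -8 → (((¬(2*lim + 2*p ≤ 12)) → (lim + 2*p ≠ 4 ∨ (3*lim + 6*p = -13 ∧ 2*lim + 4*p < -1))) ∧ (2*lim + 2*p ≤ 15 → (2*lim ≠ 4 ∨ (4*lim = 3 ∧ 4*lim < -1))))) ∧ ((¬(lim + 2*p ≥ -8)) → (lim + 2*p ≠ 4 ∨ (lim + 2*p = -15 ∧ 2*lim + 4*p < -1))) implies it.
Every state satisfying the precondition satisfies the weakest precondition: the implication holds.
Answer: valid


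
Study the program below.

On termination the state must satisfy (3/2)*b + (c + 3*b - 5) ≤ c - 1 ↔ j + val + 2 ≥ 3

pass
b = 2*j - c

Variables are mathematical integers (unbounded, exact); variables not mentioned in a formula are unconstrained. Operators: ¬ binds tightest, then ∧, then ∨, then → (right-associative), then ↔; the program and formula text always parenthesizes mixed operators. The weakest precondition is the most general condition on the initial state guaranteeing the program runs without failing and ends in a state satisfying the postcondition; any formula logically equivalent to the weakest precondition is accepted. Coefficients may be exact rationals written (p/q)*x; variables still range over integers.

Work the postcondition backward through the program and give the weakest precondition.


Working backward. After the program, the postcondition (3/2)*b + (c + 3*b - 5) ≤ c - 1 ↔ j + val + 2 ≥ 3 must hold; in canonical form it is (9/2)*b ≤ 4 ↔ j + val ≥ 1.
Before b := 2*j - c: 9*j ≤ (9/2)*c + 4 ↔ j + val ≥ 1
Before skip: 9*j ≤ (9/2)*c + 4 ↔ j + val ≥ 1
Answer: WP = 9*j ≤ (9/2)*c + 4 ↔ j + val ≥ 1


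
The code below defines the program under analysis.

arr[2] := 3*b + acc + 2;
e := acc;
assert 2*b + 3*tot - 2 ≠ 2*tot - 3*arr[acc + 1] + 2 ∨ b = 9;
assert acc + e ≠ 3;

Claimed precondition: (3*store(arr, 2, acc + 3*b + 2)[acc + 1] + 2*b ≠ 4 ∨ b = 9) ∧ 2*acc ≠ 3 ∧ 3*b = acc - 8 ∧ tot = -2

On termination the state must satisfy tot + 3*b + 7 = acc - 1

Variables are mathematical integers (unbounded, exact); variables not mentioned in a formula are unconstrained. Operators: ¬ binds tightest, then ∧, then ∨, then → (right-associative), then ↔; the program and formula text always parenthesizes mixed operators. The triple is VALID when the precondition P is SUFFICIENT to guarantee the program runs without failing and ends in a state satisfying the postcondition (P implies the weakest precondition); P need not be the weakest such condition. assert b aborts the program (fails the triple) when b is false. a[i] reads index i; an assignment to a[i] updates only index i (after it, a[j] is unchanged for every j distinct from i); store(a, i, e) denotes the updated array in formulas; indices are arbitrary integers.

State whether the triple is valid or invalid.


Working backward. After the program, the postcondition tot + 3*b + 7 = acc - 1 must hold; in canonical form it is 3*b + tot = acc - 8.
Before assert acc + e ≠ 3: acc + e ≠ 3 ∧ 3*b + tot = acc - 8
Before assert 2*b + 3*tot - 2 ≠ 2*tot - 3*arr[acc + 1] + 2 ∨ b = 9: (3*arr[acc + 1] + 2*b + tot ≠ 4 ∨ b = 9) ∧ acc + e ≠ 3 ∧ 3*b + tot = acc - 8
Before e := acc: (3*arr[acc + 1] + 2*b + tot ≠ 4 ∨ b = 9) ∧ 2*acc ≠ 3 ∧ 3*b + tot = acc - 8
Before arr[2] := 3*b + acc + 2: (3*store(arr, 2, acc + 3*b + 2)[acc + 1] + 2*b + tot ≠ 4 ∨ b = 9) ∧ 2*acc ≠ 3 ∧ 3*b + tot = acc - 8
The weakest precondition is (3*store(arr, 2, acc + 3*b + 2)[acc + 1] + 2*b + tot ≠ 4 ∨ b = 9) ∧ 2*acc ≠ 3 ∧ 3*b + tot = acc - 8.
Check whether (3*store(arr, 2, acc + 3*b + 2)[acc + 1] + 2*b ≠ 4 ∨ b = 9) ∧ 2*acc ≠ 3 ∧ 3*b = acc - 8 ∧ tot = -2 implies it.
Countermodel: at the initial state acc = 44, arr = {[2] = 5, [45] = -7, elsewhere 5}, b = 12, tot = -2, the precondition holds but the weakest precondition fails.
Answer: invalid


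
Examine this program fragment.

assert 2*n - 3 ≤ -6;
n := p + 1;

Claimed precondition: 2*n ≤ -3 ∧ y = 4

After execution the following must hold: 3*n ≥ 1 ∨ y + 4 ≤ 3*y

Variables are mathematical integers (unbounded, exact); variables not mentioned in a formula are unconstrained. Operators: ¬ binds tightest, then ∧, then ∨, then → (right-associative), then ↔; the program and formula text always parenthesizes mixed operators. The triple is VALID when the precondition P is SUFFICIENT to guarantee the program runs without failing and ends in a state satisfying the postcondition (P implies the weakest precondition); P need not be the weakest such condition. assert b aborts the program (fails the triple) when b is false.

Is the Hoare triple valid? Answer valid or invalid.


Working backward. After the program, the postcondition 3*n ≥ 1 ∨ y + 4 ≤ 3*y must hold; in canonical form it is 3*n ≥ 1 ∨ 2*y ≥ 4.
Before n := p + 1: 3*p ≥ -2 ∨ 2*y ≥ 4
Before assert 2*n - 3 ≤ -6: 2*n ≤ -3 ∧ (3*p ≥ -2 ∨ 2*y ≥ 4)
The weakest precondition is 2*n ≤ -3 ∧ (3*p ≥ -2 ∨ 2*y ≥ 4).
Check whether 2*n ≤ -3 ∧ y = 4 implies it.
Every state satisfying the precondition satisfies the weakest precondition: the implication holds.
Answer: valid


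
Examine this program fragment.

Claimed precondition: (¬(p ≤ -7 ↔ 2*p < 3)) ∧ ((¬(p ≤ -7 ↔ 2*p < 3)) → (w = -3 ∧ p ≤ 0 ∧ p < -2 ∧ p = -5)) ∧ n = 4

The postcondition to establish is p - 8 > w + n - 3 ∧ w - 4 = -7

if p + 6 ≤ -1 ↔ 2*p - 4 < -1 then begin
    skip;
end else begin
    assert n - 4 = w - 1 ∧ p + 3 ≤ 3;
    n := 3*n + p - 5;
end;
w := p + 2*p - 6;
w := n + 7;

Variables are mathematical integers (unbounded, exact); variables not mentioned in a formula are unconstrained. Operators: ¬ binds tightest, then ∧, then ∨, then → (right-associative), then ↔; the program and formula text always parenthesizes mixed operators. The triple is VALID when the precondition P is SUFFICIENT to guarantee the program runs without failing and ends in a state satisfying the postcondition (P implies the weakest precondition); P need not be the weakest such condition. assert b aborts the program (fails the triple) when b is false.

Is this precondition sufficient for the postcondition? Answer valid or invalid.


Working backward. After the program, the postcondition p - 8 > w + n - 3 ∧ w - 4 = -7 must hold; in canonical form it is p > n + w + 5 ∧ w = -3.
Before w := n + 7: p > 2*n + 12 ∧ n = -10
Before w := p + 2*p - 6: p > 2*n + 12 ∧ n = -10
Then branch requires p > 2*n + 12 ∧ n = -10; else branch requires n = w + 3 ∧ p ≤ 0 ∧ 6*n + p < -2 ∧ 3*n + p = -5.
Before the if: ((p ≤ -7 ↔ 2*p < 3) → (p > 2*n + 12 ∧ n = -10)) ∧ ((¬(p ≤ -7 ↔ 2*p < 3)) → (n = w + 3 ∧ p ≤ 0 ∧ 6*n + p < -2 ∧ 3*n + p = -5))
The weakest precondition is ((p ≤ -7 ↔ 2*p < 3) → (p > 2*n + 12 ∧ n = -10)) ∧ ((¬(p ≤ -7 ↔ 2*p < 3)) → (n = w + 3 ∧ p ≤ 0 ∧ 6*n + p < -2 ∧ 3*n + p = -5)).
Check whether (¬(p ≤ -7 ↔ 2*p < 3)) ∧ ((¬(p ≤ -7 ↔ 2*p < 3)) → (w = -3 ∧ p ≤ 0 ∧ p < -2 ∧ p = -5)) ∧ n = 4 implies it.
Countermodel: at the initial state n = 4, p = -5, w = -3, the precondition holds but the weakest precondition fails.
Answer: invalid


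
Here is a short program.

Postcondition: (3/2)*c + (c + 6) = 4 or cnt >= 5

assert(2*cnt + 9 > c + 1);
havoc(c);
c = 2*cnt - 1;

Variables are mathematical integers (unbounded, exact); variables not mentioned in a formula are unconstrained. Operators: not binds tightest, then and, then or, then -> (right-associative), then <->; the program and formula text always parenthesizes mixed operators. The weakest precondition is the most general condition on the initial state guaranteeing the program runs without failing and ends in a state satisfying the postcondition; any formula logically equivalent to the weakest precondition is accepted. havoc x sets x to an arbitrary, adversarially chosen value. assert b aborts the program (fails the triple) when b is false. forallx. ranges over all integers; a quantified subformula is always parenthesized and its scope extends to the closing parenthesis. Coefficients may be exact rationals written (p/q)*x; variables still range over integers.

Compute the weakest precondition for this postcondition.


Working backward. After the program, the postcondition (3/2)*c + (c + 6) = 4 or cnt >= 5 must hold; in canonical form it is (5/2)*c = -2 or cnt >= 5.
Before c := 2*cnt - 1: 5*cnt = 1/2 or cnt >= 5
Before havoc c: 5*cnt = 1/2 or cnt >= 5
Before assert 2*cnt + 9 > c + 1: 2*cnt > c - 8 and (5*cnt = 1/2 or cnt >= 5)
Answer: WP = 2*cnt > c - 8 and (5*cnt = 1/2 or cnt >= 5)


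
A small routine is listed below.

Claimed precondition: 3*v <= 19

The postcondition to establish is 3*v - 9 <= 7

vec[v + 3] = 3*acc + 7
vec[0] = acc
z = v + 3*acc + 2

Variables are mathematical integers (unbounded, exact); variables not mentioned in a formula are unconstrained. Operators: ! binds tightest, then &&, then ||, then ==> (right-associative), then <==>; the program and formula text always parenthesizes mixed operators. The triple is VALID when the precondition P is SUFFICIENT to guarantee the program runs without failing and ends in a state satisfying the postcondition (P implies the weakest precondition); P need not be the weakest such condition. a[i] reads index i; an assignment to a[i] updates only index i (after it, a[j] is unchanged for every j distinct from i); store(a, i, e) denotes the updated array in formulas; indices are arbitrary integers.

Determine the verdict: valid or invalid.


Working backward. After the program, the postcondition 3*v - 9 <= 7 must hold; in canonical form it is 3*v <= 16.
Before z := v + 3*acc + 2: 3*v <= 16
Before vec[0] := acc: 3*v <= 16
Before vec[v + 3] := 3*acc + 7: 3*v <= 16
The weakest precondition is 3*v <= 16.
Check whether 3*v <= 19 implies it.
Countermodel: at the initial state v = 6, the precondition holds but the weakest precondition fails.
Answer: invalid
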